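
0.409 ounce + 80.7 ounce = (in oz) 81.11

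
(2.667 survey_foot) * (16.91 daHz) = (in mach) 0.4037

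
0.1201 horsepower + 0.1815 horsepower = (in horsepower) 0.3016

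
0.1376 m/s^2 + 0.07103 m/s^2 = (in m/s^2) 0.2086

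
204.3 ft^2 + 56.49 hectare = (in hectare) 56.49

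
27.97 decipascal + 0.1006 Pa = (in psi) 0.0004203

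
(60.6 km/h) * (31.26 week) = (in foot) 1.044e+09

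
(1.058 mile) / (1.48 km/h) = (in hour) 1.15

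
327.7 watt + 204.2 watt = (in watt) 531.9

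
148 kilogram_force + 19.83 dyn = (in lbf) 326.3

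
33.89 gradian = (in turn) 0.08473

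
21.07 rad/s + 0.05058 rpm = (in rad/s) 21.08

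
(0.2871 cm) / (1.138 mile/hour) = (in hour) 1.568e-06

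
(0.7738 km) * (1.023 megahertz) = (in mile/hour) 1.771e+09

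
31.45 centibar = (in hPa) 314.5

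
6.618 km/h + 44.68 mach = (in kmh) 5.478e+04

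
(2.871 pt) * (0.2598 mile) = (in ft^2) 4.558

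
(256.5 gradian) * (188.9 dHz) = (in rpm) 726.8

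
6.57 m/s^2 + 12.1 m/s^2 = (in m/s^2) 18.67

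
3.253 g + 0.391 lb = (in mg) 1.806e+05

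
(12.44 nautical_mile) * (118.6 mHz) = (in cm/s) 2.732e+05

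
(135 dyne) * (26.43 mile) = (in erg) 5.742e+08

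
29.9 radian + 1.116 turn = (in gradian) 2350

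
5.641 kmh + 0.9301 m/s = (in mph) 5.586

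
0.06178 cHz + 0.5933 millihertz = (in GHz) 1.211e-12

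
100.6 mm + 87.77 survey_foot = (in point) 7.612e+04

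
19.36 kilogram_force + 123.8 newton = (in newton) 313.7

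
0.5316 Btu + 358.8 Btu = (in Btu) 359.3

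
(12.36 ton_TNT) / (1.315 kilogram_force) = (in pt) 1.137e+13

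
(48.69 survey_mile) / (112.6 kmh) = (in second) 2505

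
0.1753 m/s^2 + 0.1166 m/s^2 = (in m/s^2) 0.2919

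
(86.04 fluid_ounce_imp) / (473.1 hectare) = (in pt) 1.465e-06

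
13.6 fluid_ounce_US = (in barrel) 0.00253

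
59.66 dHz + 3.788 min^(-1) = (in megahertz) 6.029e-06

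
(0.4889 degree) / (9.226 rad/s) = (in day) 1.07e-08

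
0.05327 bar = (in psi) 0.7726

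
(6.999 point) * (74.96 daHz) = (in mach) 0.005436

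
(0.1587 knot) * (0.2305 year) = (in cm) 5.935e+07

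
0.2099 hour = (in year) 2.396e-05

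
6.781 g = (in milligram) 6781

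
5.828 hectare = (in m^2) 5.828e+04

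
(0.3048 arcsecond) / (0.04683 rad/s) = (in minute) 5.259e-07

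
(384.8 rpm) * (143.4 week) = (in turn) 5.562e+08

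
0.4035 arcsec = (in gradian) 0.0001245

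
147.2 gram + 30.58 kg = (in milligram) 3.073e+07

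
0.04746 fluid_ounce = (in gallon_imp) 0.0003087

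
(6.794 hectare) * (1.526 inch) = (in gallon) 6.957e+05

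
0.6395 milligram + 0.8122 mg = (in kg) 1.452e-06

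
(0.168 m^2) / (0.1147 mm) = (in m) 1465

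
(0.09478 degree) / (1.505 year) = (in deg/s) 1.997e-09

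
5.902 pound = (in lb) 5.902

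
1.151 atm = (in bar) 1.166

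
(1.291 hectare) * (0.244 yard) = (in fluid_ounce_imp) 1.014e+08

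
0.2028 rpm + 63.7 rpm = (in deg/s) 383.4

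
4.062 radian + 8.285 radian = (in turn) 1.965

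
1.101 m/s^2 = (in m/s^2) 1.101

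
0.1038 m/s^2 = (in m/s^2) 0.1038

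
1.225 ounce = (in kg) 0.03473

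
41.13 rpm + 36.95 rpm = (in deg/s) 468.5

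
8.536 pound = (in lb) 8.536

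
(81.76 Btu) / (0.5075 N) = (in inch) 6.692e+06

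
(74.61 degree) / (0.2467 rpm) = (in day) 0.0005834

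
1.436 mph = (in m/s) 0.6419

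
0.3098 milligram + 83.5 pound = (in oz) 1336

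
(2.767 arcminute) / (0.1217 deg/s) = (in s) 0.3789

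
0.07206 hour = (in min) 4.324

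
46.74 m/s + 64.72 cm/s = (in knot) 92.11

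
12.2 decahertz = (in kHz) 0.122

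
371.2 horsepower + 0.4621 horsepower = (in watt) 2.771e+05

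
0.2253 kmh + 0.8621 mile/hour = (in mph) 1.002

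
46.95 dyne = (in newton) 0.0004695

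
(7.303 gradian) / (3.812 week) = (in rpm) 4.751e-07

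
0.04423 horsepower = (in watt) 32.98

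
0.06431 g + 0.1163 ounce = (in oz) 0.1186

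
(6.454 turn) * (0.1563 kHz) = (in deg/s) 3.632e+05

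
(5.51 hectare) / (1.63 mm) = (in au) 0.000226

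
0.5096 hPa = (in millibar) 0.5096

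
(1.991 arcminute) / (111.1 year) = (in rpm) 1.579e-12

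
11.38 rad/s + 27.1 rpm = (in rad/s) 14.22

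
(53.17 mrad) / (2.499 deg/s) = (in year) 3.866e-08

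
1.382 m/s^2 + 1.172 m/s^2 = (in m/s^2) 2.554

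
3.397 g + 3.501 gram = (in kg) 0.006898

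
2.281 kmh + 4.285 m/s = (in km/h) 17.71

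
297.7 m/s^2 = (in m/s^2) 297.7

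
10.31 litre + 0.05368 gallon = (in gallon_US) 2.777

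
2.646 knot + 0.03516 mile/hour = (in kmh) 4.957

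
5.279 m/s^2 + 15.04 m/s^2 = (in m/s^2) 20.32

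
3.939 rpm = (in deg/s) 23.63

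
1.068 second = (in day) 1.236e-05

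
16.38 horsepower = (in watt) 1.221e+04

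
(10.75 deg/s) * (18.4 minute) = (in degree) 1.187e+04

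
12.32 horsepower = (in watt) 9187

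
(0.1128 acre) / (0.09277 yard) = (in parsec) 1.744e-13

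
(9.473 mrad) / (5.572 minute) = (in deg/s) 0.001623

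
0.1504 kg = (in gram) 150.4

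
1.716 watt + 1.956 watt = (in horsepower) 0.004924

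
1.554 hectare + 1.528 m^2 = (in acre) 3.84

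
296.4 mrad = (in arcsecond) 6.114e+04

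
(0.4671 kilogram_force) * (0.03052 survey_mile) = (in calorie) 53.77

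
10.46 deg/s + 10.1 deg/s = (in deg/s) 20.56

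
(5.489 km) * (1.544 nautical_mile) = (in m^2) 1.57e+07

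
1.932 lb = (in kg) 0.8763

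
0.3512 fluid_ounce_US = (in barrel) 6.533e-05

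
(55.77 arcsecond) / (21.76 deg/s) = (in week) 1.177e-09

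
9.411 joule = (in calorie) 2.249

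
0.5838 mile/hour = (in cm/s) 26.1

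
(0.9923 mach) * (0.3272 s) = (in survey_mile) 0.06869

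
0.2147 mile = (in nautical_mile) 0.1866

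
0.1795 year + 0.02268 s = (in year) 0.1795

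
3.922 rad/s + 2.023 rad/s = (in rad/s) 5.945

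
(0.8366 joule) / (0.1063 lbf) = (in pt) 5015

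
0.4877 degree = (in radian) 0.008512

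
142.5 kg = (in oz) 5027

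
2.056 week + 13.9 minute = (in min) 2.074e+04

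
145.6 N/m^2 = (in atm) 0.001437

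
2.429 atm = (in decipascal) 2.461e+06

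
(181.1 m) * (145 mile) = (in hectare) 4226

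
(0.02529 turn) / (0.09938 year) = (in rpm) 4.842e-07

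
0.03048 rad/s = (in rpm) 0.2911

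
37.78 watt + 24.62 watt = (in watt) 62.4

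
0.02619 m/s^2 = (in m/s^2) 0.02619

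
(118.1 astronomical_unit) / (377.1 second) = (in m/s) 4.685e+10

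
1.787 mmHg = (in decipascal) 2382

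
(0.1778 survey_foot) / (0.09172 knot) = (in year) 3.642e-08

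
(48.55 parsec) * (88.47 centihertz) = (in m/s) 1.325e+18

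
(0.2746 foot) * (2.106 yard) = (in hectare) 1.612e-05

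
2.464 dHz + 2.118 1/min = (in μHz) 2.817e+05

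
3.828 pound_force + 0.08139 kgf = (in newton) 17.83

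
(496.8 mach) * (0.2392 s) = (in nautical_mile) 21.85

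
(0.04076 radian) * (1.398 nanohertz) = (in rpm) 5.441e-10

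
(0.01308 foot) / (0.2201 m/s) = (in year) 5.744e-10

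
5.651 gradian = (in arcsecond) 1.831e+04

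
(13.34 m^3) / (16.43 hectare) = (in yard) 8.879e-05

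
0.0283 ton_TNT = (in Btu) 1.122e+05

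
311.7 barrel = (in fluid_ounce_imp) 1.744e+06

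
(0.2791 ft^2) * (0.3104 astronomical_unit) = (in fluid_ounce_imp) 4.238e+13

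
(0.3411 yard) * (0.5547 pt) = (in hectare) 6.103e-09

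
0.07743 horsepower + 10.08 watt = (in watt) 67.82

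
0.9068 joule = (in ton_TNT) 2.167e-10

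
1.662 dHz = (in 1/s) 0.1662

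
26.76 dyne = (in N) 0.0002676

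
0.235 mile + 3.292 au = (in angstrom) 4.925e+21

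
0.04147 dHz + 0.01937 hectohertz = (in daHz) 0.1941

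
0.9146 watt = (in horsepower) 0.001226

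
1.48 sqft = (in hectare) 1.375e-05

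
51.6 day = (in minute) 7.43e+04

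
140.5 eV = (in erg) 2.251e-10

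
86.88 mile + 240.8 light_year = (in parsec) 73.83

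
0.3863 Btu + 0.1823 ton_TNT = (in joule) 7.627e+08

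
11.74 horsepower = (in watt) 8755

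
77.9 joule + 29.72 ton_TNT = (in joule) 1.243e+11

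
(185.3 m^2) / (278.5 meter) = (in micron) 6.654e+05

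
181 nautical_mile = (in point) 9.502e+08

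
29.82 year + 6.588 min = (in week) 1555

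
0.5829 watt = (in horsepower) 0.0007817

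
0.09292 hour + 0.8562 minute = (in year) 1.224e-05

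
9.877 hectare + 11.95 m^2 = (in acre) 24.41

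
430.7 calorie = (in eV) 1.125e+22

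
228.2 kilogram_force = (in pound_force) 503.1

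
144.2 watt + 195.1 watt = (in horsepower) 0.455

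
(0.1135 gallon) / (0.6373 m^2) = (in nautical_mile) 3.64e-07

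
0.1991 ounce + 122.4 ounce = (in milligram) 3.476e+06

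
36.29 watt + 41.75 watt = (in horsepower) 0.1047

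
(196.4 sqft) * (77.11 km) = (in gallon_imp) 3.095e+08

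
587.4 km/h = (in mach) 0.4792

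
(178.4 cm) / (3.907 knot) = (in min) 0.01479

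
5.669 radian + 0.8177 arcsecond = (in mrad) 5669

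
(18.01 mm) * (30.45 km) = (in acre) 0.1355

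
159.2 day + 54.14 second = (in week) 22.74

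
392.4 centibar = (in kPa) 392.4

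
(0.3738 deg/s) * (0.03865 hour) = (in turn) 0.1445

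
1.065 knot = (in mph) 1.226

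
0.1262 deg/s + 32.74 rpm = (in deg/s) 196.6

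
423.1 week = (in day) 2962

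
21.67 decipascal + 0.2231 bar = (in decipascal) 2.231e+05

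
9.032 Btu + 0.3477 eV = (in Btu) 9.032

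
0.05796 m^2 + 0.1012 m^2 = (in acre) 3.933e-05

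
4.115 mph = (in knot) 3.576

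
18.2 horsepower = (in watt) 1.357e+04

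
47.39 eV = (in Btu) 7.197e-21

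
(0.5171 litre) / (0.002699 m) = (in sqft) 2.062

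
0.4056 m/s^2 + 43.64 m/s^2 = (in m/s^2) 44.05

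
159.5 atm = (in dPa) 1.616e+08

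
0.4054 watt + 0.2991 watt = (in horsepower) 0.0009448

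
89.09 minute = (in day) 0.06187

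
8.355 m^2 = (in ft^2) 89.93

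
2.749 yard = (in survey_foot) 8.247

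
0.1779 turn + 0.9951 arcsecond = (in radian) 1.118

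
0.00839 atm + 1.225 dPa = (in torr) 6.377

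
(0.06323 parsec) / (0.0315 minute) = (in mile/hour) 2.309e+15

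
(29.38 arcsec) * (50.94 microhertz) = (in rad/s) 7.256e-09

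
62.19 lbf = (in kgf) 28.21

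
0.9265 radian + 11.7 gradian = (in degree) 63.61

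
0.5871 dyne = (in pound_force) 1.32e-06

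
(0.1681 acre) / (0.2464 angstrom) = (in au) 184.6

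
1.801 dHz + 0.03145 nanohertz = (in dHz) 1.801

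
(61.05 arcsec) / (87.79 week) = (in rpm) 5.323e-11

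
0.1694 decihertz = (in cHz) 1.694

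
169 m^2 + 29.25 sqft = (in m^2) 171.7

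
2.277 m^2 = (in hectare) 0.0002277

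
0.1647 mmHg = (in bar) 0.0002196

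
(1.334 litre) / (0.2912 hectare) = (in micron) 0.4581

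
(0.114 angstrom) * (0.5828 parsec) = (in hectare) 20.5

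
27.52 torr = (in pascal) 3669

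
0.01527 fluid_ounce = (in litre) 0.0004516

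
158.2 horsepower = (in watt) 1.18e+05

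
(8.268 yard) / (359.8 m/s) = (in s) 0.02101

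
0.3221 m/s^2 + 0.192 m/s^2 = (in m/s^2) 0.5141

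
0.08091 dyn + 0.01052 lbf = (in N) 0.0468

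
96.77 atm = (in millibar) 9.805e+04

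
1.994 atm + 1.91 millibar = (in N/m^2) 2.022e+05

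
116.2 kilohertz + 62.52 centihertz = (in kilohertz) 116.2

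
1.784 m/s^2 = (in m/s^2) 1.784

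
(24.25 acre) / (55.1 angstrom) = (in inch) 7.012e+14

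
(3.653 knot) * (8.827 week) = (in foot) 3.292e+07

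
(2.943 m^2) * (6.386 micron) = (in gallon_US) 0.004965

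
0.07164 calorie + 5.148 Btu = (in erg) 5.432e+10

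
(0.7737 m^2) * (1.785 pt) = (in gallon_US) 0.1287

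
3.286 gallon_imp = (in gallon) 3.946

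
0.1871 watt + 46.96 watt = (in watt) 47.15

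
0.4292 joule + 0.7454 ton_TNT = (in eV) 1.947e+28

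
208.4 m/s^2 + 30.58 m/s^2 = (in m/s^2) 239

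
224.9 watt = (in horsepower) 0.3016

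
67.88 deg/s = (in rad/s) 1.185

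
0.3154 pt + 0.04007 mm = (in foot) 0.0004965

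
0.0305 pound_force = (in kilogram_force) 0.01383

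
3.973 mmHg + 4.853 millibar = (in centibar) 1.015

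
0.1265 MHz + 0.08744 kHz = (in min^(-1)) 7.595e+06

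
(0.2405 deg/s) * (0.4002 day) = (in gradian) 9240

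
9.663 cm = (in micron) 9.663e+04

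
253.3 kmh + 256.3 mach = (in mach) 256.5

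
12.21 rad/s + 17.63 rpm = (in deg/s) 805.4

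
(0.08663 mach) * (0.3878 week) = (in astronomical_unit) 4.625e-05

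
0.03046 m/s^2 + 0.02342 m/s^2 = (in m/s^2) 0.05388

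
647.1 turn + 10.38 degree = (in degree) 2.33e+05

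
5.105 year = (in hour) 4.472e+04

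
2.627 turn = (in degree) 945.7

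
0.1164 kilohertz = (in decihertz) 1164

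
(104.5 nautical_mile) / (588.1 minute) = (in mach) 0.01611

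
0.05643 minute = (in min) 0.05643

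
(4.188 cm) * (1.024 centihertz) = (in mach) 1.259e-06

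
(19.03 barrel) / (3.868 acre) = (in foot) 0.0006341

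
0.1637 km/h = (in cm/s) 4.547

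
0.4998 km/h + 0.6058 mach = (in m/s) 206.4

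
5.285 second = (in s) 5.285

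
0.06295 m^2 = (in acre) 1.556e-05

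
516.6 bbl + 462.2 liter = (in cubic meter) 82.6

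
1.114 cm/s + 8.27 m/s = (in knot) 16.1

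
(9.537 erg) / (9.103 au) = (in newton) 7.003e-19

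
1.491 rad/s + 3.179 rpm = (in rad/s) 1.824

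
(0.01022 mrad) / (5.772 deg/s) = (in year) 3.217e-12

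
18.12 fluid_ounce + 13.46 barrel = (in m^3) 2.141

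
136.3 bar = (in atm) 134.5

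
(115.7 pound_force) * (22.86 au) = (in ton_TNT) 4.207e+05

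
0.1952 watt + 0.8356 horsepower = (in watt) 623.3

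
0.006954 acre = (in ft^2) 302.9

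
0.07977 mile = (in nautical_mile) 0.06932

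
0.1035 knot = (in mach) 0.0001564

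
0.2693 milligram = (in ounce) 9.499e-06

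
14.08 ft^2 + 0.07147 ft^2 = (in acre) 0.0003249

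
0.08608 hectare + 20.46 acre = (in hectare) 8.366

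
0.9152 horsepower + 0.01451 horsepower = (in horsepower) 0.9297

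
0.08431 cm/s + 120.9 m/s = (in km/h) 435.2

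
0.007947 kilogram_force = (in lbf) 0.01752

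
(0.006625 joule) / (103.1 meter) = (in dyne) 6.426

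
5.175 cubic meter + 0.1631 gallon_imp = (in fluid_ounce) 1.75e+05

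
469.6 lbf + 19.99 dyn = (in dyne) 2.089e+08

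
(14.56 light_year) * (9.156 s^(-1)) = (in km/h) 4.54e+18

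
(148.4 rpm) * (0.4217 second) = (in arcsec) 1.352e+06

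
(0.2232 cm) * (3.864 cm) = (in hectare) 8.624e-09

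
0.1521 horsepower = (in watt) 113.4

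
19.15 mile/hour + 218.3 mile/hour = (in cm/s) 1.061e+04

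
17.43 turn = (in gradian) 6972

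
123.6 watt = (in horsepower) 0.1658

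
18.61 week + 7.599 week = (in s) 1.585e+07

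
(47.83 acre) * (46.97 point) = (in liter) 3.207e+06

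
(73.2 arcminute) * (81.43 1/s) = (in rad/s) 1.734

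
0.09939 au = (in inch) 5.854e+11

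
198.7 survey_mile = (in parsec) 1.036e-11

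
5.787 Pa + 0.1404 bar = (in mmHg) 105.4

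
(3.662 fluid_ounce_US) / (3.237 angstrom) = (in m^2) 3.346e+05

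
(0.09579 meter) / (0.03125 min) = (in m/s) 0.05109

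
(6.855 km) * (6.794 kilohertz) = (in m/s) 4.657e+07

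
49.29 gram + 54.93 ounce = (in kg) 1.607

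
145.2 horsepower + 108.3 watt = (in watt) 1.084e+05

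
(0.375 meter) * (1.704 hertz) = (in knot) 1.242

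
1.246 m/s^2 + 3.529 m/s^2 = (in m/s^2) 4.775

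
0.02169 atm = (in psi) 0.3188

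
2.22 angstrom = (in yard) 2.428e-10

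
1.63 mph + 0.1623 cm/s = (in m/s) 0.7303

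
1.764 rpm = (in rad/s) 0.1847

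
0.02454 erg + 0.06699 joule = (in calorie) 0.01601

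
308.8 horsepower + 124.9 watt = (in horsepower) 309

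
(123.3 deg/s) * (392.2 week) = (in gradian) 3.25e+10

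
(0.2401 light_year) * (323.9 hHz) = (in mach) 2.161e+17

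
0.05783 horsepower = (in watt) 43.12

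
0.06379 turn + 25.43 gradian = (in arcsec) 1.651e+05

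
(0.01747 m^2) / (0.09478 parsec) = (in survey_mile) 3.712e-21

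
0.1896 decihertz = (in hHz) 0.0001896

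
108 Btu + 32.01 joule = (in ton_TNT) 2.724e-05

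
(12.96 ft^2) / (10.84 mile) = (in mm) 0.06902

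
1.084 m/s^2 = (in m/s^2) 1.084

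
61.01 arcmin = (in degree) 1.017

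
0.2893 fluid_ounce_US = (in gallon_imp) 0.001882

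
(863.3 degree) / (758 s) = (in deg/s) 1.139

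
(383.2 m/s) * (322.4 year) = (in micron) 3.896e+18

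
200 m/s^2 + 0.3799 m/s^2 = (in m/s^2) 200.4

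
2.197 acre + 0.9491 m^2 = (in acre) 2.197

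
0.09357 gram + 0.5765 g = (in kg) 0.0006701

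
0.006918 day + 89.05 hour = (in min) 5353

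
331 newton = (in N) 331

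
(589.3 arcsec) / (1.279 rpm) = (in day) 2.469e-07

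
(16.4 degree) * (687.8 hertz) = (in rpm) 1880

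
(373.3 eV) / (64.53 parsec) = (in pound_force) 6.753e-36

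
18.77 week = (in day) 131.4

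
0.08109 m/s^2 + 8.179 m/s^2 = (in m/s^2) 8.26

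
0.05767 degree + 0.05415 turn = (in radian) 0.3412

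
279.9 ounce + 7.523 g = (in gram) 7943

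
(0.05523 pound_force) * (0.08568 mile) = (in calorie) 8.097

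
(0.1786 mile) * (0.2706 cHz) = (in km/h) 2.8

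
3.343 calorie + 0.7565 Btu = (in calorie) 194.1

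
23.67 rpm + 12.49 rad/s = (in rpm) 142.9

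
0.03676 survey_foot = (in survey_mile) 6.962e-06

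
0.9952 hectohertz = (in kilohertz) 0.09952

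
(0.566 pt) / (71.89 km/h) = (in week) 1.653e-11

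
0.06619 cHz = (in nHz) 6.619e+05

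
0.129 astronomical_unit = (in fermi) 1.93e+25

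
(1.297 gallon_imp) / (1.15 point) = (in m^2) 14.53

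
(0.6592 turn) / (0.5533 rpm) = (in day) 0.0008274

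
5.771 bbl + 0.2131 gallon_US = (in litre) 918.3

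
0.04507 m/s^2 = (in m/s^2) 0.04507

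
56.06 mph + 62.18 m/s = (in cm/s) 8724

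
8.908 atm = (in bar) 9.026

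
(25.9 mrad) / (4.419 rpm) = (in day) 6.478e-07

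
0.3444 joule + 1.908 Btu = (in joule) 2013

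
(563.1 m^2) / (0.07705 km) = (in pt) 2.072e+04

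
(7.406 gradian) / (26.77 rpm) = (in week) 6.861e-08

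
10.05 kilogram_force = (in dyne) 9.856e+06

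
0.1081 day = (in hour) 2.594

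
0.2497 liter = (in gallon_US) 0.06596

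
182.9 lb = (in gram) 8.296e+04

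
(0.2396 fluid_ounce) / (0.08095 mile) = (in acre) 1.344e-11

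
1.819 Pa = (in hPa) 0.01819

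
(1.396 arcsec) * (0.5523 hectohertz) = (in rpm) 0.003569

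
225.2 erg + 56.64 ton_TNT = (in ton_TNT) 56.64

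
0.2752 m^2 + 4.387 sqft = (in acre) 0.0001687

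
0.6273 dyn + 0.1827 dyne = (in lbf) 1.821e-06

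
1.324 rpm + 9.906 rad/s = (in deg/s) 575.5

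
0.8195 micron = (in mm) 0.0008195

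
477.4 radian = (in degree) 2.735e+04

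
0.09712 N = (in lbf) 0.02183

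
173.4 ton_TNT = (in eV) 4.528e+30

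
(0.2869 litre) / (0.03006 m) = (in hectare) 9.544e-07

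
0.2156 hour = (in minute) 12.94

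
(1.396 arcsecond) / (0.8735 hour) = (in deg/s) 1.233e-07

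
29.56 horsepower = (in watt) 2.204e+04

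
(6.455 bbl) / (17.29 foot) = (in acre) 4.812e-05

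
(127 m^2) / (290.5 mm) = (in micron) 4.372e+08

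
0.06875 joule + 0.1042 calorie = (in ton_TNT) 1.206e-10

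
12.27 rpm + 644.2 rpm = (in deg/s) 3939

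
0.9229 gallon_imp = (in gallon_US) 1.108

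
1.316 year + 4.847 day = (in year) 1.329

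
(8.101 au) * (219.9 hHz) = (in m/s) 2.665e+16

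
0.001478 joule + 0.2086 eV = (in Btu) 1.401e-06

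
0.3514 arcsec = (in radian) 1.704e-06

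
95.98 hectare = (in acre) 237.2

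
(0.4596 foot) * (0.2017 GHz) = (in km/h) 1.017e+08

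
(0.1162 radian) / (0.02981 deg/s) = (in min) 3.722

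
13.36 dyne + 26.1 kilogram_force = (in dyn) 2.56e+07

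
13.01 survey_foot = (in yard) 4.337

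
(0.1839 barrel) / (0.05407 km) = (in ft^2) 0.00582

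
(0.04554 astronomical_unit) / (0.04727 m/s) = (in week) 2.383e+05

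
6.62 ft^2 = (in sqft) 6.62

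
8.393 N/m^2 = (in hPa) 0.08393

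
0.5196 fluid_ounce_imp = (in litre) 0.01476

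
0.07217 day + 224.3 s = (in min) 107.7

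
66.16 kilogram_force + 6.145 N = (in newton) 655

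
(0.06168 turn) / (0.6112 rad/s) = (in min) 0.01057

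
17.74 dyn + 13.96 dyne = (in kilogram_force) 3.233e-05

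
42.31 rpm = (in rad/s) 4.431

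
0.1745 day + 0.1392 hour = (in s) 1.558e+04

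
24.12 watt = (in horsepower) 0.03235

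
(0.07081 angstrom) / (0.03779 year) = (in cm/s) 5.942e-16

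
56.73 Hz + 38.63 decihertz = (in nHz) 6.059e+10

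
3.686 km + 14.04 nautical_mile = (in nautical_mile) 16.03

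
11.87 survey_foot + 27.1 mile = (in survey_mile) 27.1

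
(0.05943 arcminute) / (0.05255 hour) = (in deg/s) 5.236e-06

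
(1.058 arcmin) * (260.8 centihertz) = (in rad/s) 0.0008026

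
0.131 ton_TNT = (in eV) 3.421e+27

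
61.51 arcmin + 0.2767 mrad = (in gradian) 1.157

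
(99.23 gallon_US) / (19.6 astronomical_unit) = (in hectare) 1.281e-17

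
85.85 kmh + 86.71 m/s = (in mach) 0.3247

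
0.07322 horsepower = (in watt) 54.6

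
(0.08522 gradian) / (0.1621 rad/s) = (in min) 0.0001376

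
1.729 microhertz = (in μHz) 1.729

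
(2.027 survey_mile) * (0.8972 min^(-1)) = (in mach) 0.1433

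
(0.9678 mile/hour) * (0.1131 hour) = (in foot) 577.9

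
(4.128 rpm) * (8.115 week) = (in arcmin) 7.294e+09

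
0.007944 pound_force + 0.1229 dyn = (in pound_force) 0.007944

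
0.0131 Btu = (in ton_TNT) 3.303e-09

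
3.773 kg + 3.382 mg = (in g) 3773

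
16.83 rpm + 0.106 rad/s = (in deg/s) 107.1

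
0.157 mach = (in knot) 103.9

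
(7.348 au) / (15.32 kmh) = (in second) 2.583e+11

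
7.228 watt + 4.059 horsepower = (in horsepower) 4.069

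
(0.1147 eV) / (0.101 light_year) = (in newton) 1.923e-35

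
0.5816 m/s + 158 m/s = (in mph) 354.7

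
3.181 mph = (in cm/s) 142.2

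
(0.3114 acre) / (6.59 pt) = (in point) 1.537e+09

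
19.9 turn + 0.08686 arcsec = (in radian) 125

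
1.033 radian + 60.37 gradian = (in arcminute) 6811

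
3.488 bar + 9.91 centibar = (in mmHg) 2691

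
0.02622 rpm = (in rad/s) 0.002746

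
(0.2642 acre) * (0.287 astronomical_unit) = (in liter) 4.59e+16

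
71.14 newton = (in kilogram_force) 7.254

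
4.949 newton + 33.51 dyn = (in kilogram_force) 0.5047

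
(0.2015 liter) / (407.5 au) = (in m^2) 3.305e-18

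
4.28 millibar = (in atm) 0.004224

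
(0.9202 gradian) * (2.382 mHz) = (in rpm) 0.0003288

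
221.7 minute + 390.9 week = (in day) 2736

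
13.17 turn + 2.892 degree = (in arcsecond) 1.708e+07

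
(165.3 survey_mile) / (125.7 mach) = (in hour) 0.001727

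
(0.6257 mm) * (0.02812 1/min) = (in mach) 8.612e-10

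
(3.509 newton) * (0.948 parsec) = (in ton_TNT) 2.453e+07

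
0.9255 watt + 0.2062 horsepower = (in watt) 154.7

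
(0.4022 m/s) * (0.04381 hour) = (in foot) 208.1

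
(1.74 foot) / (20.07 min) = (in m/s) 0.0004404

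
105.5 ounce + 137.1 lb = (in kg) 65.18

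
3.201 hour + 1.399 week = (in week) 1.418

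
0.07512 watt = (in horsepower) 0.0001007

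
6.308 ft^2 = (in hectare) 5.86e-05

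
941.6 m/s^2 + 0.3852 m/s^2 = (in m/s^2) 942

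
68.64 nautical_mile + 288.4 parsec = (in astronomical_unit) 5.949e+07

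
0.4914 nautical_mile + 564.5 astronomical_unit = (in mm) 8.445e+16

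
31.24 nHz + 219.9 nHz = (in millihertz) 0.0002511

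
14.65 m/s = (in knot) 28.48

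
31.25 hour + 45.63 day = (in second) 4.055e+06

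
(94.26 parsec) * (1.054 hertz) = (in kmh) 1.104e+19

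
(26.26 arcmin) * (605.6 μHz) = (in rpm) 4.418e-05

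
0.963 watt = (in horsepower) 0.001291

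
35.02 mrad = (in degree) 2.006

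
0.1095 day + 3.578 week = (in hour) 603.7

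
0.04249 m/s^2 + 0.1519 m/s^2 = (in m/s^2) 0.1944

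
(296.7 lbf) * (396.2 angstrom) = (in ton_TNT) 1.25e-14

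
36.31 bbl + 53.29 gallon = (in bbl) 37.58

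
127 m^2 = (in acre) 0.03138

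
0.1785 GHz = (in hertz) 1.785e+08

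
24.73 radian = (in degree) 1417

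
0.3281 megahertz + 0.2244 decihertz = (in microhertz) 3.281e+11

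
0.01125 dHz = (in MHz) 1.125e-09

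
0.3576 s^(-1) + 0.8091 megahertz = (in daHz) 8.091e+04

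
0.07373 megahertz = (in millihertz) 7.373e+07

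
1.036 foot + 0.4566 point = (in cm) 31.59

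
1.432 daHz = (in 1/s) 14.32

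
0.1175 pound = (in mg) 5.33e+04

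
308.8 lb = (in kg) 140.1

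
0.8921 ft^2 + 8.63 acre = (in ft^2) 3.759e+05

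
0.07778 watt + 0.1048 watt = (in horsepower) 0.0002448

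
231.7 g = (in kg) 0.2317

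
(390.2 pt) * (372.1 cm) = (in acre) 0.0001266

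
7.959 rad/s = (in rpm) 76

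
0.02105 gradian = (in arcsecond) 68.2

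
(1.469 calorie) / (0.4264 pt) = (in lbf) 9186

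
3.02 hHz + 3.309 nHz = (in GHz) 3.02e-07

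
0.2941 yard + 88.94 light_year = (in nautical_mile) 4.543e+14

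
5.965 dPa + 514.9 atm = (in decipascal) 5.217e+08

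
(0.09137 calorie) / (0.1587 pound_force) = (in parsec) 1.755e-17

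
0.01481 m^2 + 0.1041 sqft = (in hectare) 2.448e-06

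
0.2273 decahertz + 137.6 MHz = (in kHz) 1.376e+05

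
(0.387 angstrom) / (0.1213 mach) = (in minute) 1.562e-14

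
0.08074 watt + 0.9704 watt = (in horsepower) 0.00141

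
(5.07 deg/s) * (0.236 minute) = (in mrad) 1253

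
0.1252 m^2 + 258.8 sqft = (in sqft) 260.1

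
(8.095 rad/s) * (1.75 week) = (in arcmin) 2.945e+10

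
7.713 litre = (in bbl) 0.04851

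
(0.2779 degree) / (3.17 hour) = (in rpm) 4.059e-06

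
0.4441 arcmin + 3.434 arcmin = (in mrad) 1.128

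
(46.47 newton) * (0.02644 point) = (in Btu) 4.108e-07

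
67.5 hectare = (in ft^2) 7.266e+06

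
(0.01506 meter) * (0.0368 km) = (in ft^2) 5.965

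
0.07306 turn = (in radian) 0.459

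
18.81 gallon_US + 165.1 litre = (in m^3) 0.2363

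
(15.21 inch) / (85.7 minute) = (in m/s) 7.513e-05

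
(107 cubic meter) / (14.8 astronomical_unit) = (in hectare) 4.833e-15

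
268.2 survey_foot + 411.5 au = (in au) 411.5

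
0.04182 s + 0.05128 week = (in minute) 516.9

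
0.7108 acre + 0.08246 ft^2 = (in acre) 0.7108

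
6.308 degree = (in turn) 0.01752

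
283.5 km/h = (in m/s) 78.75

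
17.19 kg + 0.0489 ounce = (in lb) 37.9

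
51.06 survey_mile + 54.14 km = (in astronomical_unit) 9.112e-07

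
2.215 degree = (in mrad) 38.66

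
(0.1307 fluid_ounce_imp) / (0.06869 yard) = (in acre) 1.461e-08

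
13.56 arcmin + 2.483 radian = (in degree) 142.5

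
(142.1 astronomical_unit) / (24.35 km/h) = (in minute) 5.238e+10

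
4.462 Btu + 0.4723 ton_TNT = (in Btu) 1.873e+06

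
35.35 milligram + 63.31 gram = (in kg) 0.06335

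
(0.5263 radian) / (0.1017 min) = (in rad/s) 0.08625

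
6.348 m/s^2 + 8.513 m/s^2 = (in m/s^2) 14.86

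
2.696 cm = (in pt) 76.42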